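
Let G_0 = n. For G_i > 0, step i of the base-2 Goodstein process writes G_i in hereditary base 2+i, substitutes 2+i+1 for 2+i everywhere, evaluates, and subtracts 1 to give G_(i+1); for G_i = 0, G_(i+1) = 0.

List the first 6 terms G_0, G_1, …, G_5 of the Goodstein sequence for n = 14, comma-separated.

G_0 = 14. HB_2(14) = 2^(2 + 1) + 2^2 + 2. Bump = 111. G_1 = 110.
G_1 = 110. HB_3(110) = 3^(3 + 1) + 3^3 + 2. Bump = 1282. G_2 = 1281.
G_2 = 1281. HB_4(1281) = 4^(4 + 1) + 4^4 + 1. Bump = 18751. G_3 = 18750.
G_3 = 18750. HB_5(18750) = 5^(5 + 1) + 5^5. Bump = 326592. G_4 = 326591.
G_4 = 326591. HB_6(326591) = 6^(6 + 1) + 5·6^5 + 5·6^4 + 5·6^3 + 5·6^2 + 5·6 + 5. Bump = 5862841. G_5 = 5862840.

14, 110, 1281, 18750, 326591, 5862840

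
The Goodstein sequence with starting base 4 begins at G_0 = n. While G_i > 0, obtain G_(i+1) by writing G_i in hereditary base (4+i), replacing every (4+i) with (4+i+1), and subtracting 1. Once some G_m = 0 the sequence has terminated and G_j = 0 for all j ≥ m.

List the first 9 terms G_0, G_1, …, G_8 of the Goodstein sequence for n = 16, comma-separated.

G_0 = 16. HB_4(16) = 4^2. Bump = 25. G_1 = 24.
G_1 = 24. HB_5(24) = 4·5 + 4. Bump = 28. G_2 = 27.
G_2 = 27. HB_6(27) = 4·6 + 3. Bump = 31. G_3 = 30.
G_3 = 30. HB_7(30) = 4·7 + 2. Bump = 34. G_4 = 33.
G_4 = 33. HB_8(33) = 4·8 + 1. Bump = 37. G_5 = 36.
G_5 = 36. HB_9(36) = 4·9. Bump = 40. G_6 = 39.
G_6 = 39. HB_10(39) = 3·10 + 9. Bump = 42. G_7 = 41.
G_7 = 41. HB_11(41) = 3·11 + 8. Bump = 44. G_8 = 43.

16, 24, 27, 30, 33, 36, 39, 41, 43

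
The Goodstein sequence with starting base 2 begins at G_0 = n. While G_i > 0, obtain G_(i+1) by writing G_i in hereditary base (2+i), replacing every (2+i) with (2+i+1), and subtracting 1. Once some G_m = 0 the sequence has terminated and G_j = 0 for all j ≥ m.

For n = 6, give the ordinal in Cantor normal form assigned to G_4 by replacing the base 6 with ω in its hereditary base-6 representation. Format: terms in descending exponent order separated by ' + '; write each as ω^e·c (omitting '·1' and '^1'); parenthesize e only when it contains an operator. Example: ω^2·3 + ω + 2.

6 —HB2→ 2^2 + 2 —bump→ 3^3 + 3 = 30 —(−1)→ 29
29 —HB3→ 3^3 + 2 —bump→ 4^4 + 2 = 258 —(−1)→ 257
257 —HB4→ 4^4 + 1 —bump→ 5^5 + 1 = 3126 —(−1)→ 3125
3125 —HB5→ 5^5 —bump→ 6^6 = 46656 —(−1)→ 46655
46655 —HB6→ 5·6^5 + 5·6^4 + 5·6^3 + 5·6^2 + 5·6 + 5 —bump→ 5·7^5 + 5·7^4 + 5·7^3 + 5·7^2 + 5·7 + 5 = 98040 —(−1)→ 98039

ω^5·5 + ω^4·5 + ω^3·5 + ω^2·5 + ω·5 + 5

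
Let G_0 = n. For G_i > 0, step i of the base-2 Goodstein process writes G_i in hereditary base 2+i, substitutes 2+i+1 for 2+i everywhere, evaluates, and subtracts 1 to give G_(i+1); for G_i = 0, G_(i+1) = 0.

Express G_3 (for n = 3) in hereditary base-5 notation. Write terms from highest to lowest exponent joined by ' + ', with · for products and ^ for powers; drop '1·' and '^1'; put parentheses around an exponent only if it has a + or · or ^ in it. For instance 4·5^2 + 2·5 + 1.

G_0=3  [base 2] 2 + 1  →[2↦3]→  3 + 1 = 4  −1 ⇒ G_1=3
G_1=3  [base 3] 3  →[3↦4]→  4 = 4  −1 ⇒ G_2=3
G_2=3  [base 4] 3  →[4↦5]→  3 = 3  −1 ⇒ G_3=2
G_3=2  [base 5] 2  →[5↦6]→  2 = 2  −1 ⇒ G_4=1

2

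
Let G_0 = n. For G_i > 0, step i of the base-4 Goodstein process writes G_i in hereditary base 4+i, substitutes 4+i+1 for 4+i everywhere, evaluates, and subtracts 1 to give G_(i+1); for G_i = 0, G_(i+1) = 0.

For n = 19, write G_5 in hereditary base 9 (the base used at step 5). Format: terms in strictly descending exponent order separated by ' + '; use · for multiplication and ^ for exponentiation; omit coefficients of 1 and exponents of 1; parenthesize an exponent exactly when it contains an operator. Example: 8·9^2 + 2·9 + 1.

7·9 + 6

i=0: 19 = 4^2 + 3 (b=4); 4→5: 5^2 + 3 = 28; 28−1 = 27
i=1: 27 = 5^2 + 2 (b=5); 5→6: 6^2 + 2 = 38; 38−1 = 37
i=2: 37 = 6^2 + 1 (b=6); 6→7: 7^2 + 1 = 50; 50−1 = 49
i=3: 49 = 7^2 (b=7); 7→8: 8^2 = 64; 64−1 = 63
i=4: 63 = 7·8 + 7 (b=8); 8→9: 7·9 + 7 = 70; 70−1 = 69
i=5: 69 = 7·9 + 6 (b=9); 9→10: 7·10 + 6 = 76; 76−1 = 75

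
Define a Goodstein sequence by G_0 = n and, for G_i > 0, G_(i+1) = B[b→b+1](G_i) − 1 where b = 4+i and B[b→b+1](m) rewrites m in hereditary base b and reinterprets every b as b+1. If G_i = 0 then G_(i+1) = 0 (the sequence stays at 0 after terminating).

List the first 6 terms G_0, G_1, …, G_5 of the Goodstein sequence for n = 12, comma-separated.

12, 14, 15, 16, 17, 18

base 4: 12 = 3·4; at 5: 3·5 = 15; next = 14
base 5: 14 = 2·5 + 4; at 6: 2·6 + 4 = 16; next = 15
base 6: 15 = 2·6 + 3; at 7: 2·7 + 3 = 17; next = 16
base 7: 16 = 2·7 + 2; at 8: 2·8 + 2 = 18; next = 17
base 8: 17 = 2·8 + 1; at 9: 2·9 + 1 = 19; next = 18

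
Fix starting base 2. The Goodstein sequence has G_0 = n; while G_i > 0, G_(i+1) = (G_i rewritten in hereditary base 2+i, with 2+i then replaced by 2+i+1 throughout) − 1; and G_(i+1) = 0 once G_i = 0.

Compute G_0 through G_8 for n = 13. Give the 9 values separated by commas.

G_0=13  [base 2] 2^(2 + 1) + 2^2 + 1  →[2↦3]→  3^(3 + 1) + 3^3 + 1 = 109  −1 ⇒ G_1=108
G_1=108  [base 3] 3^(3 + 1) + 3^3  →[3↦4]→  4^(4 + 1) + 4^4 = 1280  −1 ⇒ G_2=1279
G_2=1279  [base 4] 4^(4 + 1) + 3·4^3 + 3·4^2 + 3·4 + 3  →[4↦5]→  5^(5 + 1) + 3·5^3 + 3·5^2 + 3·5 + 3 = 16093  −1 ⇒ G_3=16092
G_3=16092  [base 5] 5^(5 + 1) + 3·5^3 + 3·5^2 + 3·5 + 2  →[5↦6]→  6^(6 + 1) + 3·6^3 + 3·6^2 + 3·6 + 2 = 280712  −1 ⇒ G_4=280711
G_4=280711  [base 6] 6^(6 + 1) + 3·6^3 + 3·6^2 + 3·6 + 1  →[6↦7]→  7^(7 + 1) + 3·7^3 + 3·7^2 + 3·7 + 1 = 5765999  −1 ⇒ G_5=5765998
G_5=5765998  [base 7] 7^(7 + 1) + 3·7^3 + 3·7^2 + 3·7  →[7↦8]→  8^(8 + 1) + 3·8^3 + 3·8^2 + 3·8 = 134219480  −1 ⇒ G_6=134219479
G_6=134219479  [base 8] 8^(8 + 1) + 3·8^3 + 3·8^2 + 2·8 + 7  →[8↦9]→  9^(9 + 1) + 3·9^3 + 3·9^2 + 2·9 + 7 = 3486786856  −1 ⇒ G_7=3486786855
G_7=3486786855  [base 9] 9^(9 + 1) + 3·9^3 + 3·9^2 + 2·9 + 6  →[9↦10]→  10^(10 + 1) + 3·10^3 + 3·10^2 + 2·10 + 6 = 100000003326  −1 ⇒ G_8=100000003325

13, 108, 1279, 16092, 280711, 5765998, 134219479, 3486786855, 100000003325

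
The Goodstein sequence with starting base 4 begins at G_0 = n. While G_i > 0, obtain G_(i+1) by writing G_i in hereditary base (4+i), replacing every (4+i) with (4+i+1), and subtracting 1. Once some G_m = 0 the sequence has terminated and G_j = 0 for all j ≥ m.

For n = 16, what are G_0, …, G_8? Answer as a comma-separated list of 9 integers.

i=0: 16 = 4^2 (b=4); 4→5: 5^2 = 25; 25−1 = 24
i=1: 24 = 4·5 + 4 (b=5); 5→6: 4·6 + 4 = 28; 28−1 = 27
i=2: 27 = 4·6 + 3 (b=6); 6→7: 4·7 + 3 = 31; 31−1 = 30
i=3: 30 = 4·7 + 2 (b=7); 7→8: 4·8 + 2 = 34; 34−1 = 33
i=4: 33 = 4·8 + 1 (b=8); 8→9: 4·9 + 1 = 37; 37−1 = 36
i=5: 36 = 4·9 (b=9); 9→10: 4·10 = 40; 40−1 = 39
i=6: 39 = 3·10 + 9 (b=10); 10→11: 3·11 + 9 = 42; 42−1 = 41
i=7: 41 = 3·11 + 8 (b=11); 11→12: 3·12 + 8 = 44; 44−1 = 43

16, 24, 27, 30, 33, 36, 39, 41, 43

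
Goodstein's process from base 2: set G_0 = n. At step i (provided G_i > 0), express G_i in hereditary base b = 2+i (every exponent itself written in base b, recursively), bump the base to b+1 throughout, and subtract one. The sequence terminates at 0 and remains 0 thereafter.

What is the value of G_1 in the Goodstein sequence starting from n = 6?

[0] 6 ≡ 2^2 + 2 (base 2). Lift 3: 30. −1: 29.
[1] 29 ≡ 3^3 + 2 (base 3). Lift 4: 258. −1: 257.

29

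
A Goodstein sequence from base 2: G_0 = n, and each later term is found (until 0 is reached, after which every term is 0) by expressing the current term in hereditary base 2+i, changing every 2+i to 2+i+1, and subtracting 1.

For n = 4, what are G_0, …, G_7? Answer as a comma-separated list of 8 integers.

(0) 4|_2 = 2^2 ↦ 3^3|_3 = 27 ⇒ 26
(1) 26|_3 = 2·3^2 + 2·3 + 2 ↦ 2·4^2 + 2·4 + 2|_4 = 42 ⇒ 41
(2) 41|_4 = 2·4^2 + 2·4 + 1 ↦ 2·5^2 + 2·5 + 1|_5 = 61 ⇒ 60
(3) 60|_5 = 2·5^2 + 2·5 ↦ 2·6^2 + 2·6|_6 = 84 ⇒ 83
(4) 83|_6 = 2·6^2 + 6 + 5 ↦ 2·7^2 + 7 + 5|_7 = 110 ⇒ 109
(5) 109|_7 = 2·7^2 + 7 + 4 ↦ 2·8^2 + 8 + 4|_8 = 140 ⇒ 139
(6) 139|_8 = 2·8^2 + 8 + 3 ↦ 2·9^2 + 9 + 3|_9 = 174 ⇒ 173

4, 26, 41, 60, 83, 109, 139, 173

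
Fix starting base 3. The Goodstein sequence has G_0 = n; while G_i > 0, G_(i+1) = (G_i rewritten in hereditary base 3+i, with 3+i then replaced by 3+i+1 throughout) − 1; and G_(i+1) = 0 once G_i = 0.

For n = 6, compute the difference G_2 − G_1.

6 —HB3→ 2·3 —bump→ 2·4 = 8 —(−1)→ 7
7 —HB4→ 4 + 3 —bump→ 5 + 3 = 8 —(−1)→ 7

0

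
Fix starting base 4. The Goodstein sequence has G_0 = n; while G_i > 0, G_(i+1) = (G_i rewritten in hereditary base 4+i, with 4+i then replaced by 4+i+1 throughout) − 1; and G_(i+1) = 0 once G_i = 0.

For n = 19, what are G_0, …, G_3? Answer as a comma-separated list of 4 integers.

step 0: 19 = 4^2 + 3; sub 5 for 4: 5^2 + 3; = 28; G_1 = 28−1 = 27
step 1: 27 = 5^2 + 2; sub 6 for 5: 6^2 + 2; = 38; G_2 = 38−1 = 37
step 2: 37 = 6^2 + 1; sub 7 for 6: 7^2 + 1; = 50; G_3 = 50−1 = 49

19, 27, 37, 49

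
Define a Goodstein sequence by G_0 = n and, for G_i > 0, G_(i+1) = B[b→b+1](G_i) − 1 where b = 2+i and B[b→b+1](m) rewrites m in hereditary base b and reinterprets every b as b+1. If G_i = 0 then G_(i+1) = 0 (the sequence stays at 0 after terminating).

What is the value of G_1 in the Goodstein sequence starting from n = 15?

111

G_0=15  [base 2] 2^(2 + 1) + 2^2 + 2 + 1  →[2↦3]→  3^(3 + 1) + 3^3 + 3 + 1 = 112  −1 ⇒ G_1=111
G_1=111  [base 3] 3^(3 + 1) + 3^3 + 3  →[3↦4]→  4^(4 + 1) + 4^4 + 4 = 1284  −1 ⇒ G_2=1283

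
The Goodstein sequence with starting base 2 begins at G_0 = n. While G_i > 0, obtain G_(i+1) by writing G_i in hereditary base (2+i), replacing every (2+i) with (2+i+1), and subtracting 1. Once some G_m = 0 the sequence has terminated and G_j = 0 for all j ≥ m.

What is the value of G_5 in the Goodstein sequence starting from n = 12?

[0] 12 ≡ 2^(2 + 1) + 2^2 (base 2). Lift 3: 108. −1: 107.
[1] 107 ≡ 3^(3 + 1) + 2·3^2 + 2·3 + 2 (base 3). Lift 4: 1066. −1: 1065.
[2] 1065 ≡ 4^(4 + 1) + 2·4^2 + 2·4 + 1 (base 4). Lift 5: 15686. −1: 15685.
[3] 15685 ≡ 5^(5 + 1) + 2·5^2 + 2·5 (base 5). Lift 6: 280020. −1: 280019.
[4] 280019 ≡ 6^(6 + 1) + 2·6^2 + 6 + 5 (base 6). Lift 7: 5764911. −1: 5764910.
[5] 5764910 ≡ 7^(7 + 1) + 2·7^2 + 7 + 4 (base 7). Lift 8: 134217868. −1: 134217867.

5764910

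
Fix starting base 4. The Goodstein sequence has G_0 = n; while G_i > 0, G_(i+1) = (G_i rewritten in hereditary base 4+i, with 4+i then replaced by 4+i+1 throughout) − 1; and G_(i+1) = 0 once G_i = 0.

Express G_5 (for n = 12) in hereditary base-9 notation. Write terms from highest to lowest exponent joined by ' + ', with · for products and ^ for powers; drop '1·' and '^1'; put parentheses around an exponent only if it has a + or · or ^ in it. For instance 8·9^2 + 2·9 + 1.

2·9

step 0: 12 = 3·4; sub 5 for 4: 3·5; = 15; G_1 = 15−1 = 14
step 1: 14 = 2·5 + 4; sub 6 for 5: 2·6 + 4; = 16; G_2 = 16−1 = 15
step 2: 15 = 2·6 + 3; sub 7 for 6: 2·7 + 3; = 17; G_3 = 17−1 = 16
step 3: 16 = 2·7 + 2; sub 8 for 7: 2·8 + 2; = 18; G_4 = 18−1 = 17
step 4: 17 = 2·8 + 1; sub 9 for 8: 2·9 + 1; = 19; G_5 = 19−1 = 18
step 5: 18 = 2·9; sub 10 for 9: 2·10; = 20; G_6 = 20−1 = 19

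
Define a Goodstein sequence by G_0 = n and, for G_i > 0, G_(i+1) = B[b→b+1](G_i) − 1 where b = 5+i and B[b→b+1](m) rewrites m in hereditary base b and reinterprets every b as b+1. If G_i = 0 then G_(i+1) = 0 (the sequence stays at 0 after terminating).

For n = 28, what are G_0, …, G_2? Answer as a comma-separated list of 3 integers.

28, 38, 50

base 5: 28 = 5^2 + 3; at 6: 6^2 + 3 = 39; next = 38
base 6: 38 = 6^2 + 2; at 7: 7^2 + 2 = 51; next = 50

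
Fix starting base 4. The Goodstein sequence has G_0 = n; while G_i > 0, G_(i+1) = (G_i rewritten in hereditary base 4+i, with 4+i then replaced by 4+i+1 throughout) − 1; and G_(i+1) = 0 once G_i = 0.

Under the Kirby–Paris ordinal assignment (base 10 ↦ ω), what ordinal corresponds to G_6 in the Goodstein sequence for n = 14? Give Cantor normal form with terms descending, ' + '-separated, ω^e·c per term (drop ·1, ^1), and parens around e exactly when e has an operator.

step 0: 14 = 3·4 + 2; sub 5 for 4: 3·5 + 2; = 17; G_1 = 17−1 = 16
step 1: 16 = 3·5 + 1; sub 6 for 5: 3·6 + 1; = 19; G_2 = 19−1 = 18
step 2: 18 = 3·6; sub 7 for 6: 3·7; = 21; G_3 = 21−1 = 20
step 3: 20 = 2·7 + 6; sub 8 for 7: 2·8 + 6; = 22; G_4 = 22−1 = 21
step 4: 21 = 2·8 + 5; sub 9 for 8: 2·9 + 5; = 23; G_5 = 23−1 = 22
step 5: 22 = 2·9 + 4; sub 10 for 9: 2·10 + 4; = 24; G_6 = 24−1 = 23

ω·2 + 3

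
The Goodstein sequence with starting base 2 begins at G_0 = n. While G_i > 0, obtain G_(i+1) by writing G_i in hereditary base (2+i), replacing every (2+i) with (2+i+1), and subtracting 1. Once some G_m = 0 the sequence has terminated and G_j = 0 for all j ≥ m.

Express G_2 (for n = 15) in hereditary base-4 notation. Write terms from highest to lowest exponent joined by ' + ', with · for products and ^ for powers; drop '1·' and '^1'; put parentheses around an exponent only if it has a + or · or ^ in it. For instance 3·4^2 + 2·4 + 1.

G_0=15  [base 2] 2^(2 + 1) + 2^2 + 2 + 1  →[2↦3]→  3^(3 + 1) + 3^3 + 3 + 1 = 112  −1 ⇒ G_1=111
G_1=111  [base 3] 3^(3 + 1) + 3^3 + 3  →[3↦4]→  4^(4 + 1) + 4^4 + 4 = 1284  −1 ⇒ G_2=1283
G_2=1283  [base 4] 4^(4 + 1) + 4^4 + 3  →[4↦5]→  5^(5 + 1) + 5^5 + 3 = 18753  −1 ⇒ G_3=18752

4^(4 + 1) + 4^4 + 3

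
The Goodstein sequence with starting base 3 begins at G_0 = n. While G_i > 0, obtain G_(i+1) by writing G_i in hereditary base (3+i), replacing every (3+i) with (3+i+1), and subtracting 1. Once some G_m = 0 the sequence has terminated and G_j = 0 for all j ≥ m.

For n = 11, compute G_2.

G_0=11  [base 3] 3^2 + 2  →[3↦4]→  4^2 + 2 = 18  −1 ⇒ G_1=17
G_1=17  [base 4] 4^2 + 1  →[4↦5]→  5^2 + 1 = 26  −1 ⇒ G_2=25

25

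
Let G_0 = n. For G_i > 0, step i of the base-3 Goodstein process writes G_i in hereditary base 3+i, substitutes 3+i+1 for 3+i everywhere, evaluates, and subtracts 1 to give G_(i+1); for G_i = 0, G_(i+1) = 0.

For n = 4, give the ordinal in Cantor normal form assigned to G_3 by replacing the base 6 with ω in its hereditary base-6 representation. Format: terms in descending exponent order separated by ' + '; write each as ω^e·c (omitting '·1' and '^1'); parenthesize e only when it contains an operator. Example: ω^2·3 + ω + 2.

3

G_0 = 4. HB_3(4) = 3 + 1. Bump = 5. G_1 = 4.
G_1 = 4. HB_4(4) = 4. Bump = 5. G_2 = 4.
G_2 = 4. HB_5(4) = 4. Bump = 4. G_3 = 3.
G_3 = 3. HB_6(3) = 3. Bump = 3. G_4 = 2.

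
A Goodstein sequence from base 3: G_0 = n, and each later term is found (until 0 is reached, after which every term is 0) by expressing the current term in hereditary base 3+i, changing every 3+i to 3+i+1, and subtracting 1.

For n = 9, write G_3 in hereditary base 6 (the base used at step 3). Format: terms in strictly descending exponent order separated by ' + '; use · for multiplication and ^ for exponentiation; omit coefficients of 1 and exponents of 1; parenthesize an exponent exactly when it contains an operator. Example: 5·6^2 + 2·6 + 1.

9 —HB3→ 3^2 —bump→ 4^2 = 16 —(−1)→ 15
15 —HB4→ 3·4 + 3 —bump→ 3·5 + 3 = 18 —(−1)→ 17
17 —HB5→ 3·5 + 2 —bump→ 3·6 + 2 = 20 —(−1)→ 19
19 —HB6→ 3·6 + 1 —bump→ 3·7 + 1 = 22 —(−1)→ 21

3·6 + 1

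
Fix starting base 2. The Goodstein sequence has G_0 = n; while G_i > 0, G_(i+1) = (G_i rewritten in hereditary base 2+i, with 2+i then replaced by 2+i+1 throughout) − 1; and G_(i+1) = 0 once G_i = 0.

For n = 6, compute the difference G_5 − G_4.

51384

G_0=6  [base 2] 2^2 + 2  →[2↦3]→  3^3 + 3 = 30  −1 ⇒ G_1=29
G_1=29  [base 3] 3^3 + 2  →[3↦4]→  4^4 + 2 = 258  −1 ⇒ G_2=257
G_2=257  [base 4] 4^4 + 1  →[4↦5]→  5^5 + 1 = 3126  −1 ⇒ G_3=3125
G_3=3125  [base 5] 5^5  →[5↦6]→  6^6 = 46656  −1 ⇒ G_4=46655
G_4=46655  [base 6] 5·6^5 + 5·6^4 + 5·6^3 + 5·6^2 + 5·6 + 5  →[6↦7]→  5·7^5 + 5·7^4 + 5·7^3 + 5·7^2 + 5·7 + 5 = 98040  −1 ⇒ G_5=98039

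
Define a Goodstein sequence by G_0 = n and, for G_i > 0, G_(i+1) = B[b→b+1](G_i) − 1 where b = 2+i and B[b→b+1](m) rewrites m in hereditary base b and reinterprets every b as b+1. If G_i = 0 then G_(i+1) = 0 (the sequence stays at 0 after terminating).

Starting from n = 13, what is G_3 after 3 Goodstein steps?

16092

i=0: 13 = 2^(2 + 1) + 2^2 + 1 (b=2); 2→3: 3^(3 + 1) + 3^3 + 1 = 109; 109−1 = 108
i=1: 108 = 3^(3 + 1) + 3^3 (b=3); 3→4: 4^(4 + 1) + 4^4 = 1280; 1280−1 = 1279
i=2: 1279 = 4^(4 + 1) + 3·4^3 + 3·4^2 + 3·4 + 3 (b=4); 4→5: 5^(5 + 1) + 3·5^3 + 3·5^2 + 3·5 + 3 = 16093; 16093−1 = 16092
i=3: 16092 = 5^(5 + 1) + 3·5^3 + 3·5^2 + 3·5 + 2 (b=5); 5→6: 6^(6 + 1) + 3·6^3 + 3·6^2 + 3·6 + 2 = 280712; 280712−1 = 280711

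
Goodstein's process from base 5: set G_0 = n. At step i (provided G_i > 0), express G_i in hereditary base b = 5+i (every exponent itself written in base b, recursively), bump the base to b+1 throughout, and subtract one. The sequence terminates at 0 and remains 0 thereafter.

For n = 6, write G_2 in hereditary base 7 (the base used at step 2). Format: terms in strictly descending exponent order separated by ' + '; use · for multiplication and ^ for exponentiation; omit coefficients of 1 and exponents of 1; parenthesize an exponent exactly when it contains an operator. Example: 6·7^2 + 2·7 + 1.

6

(0) 6|_5 = 5 + 1 ↦ 6 + 1|_6 = 7 ⇒ 6
(1) 6|_6 = 6 ↦ 7|_7 = 7 ⇒ 6
(2) 6|_7 = 6 ↦ 6|_8 = 6 ⇒ 5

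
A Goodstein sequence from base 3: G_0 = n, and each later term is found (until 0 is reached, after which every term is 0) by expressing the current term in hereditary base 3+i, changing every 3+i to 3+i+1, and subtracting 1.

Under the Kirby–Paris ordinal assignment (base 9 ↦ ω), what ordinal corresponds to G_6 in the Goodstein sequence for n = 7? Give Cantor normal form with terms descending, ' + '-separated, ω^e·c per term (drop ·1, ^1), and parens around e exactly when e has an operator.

ω

(0) 7|_3 = 2·3 + 1 ↦ 2·4 + 1|_4 = 9 ⇒ 8
(1) 8|_4 = 2·4 ↦ 2·5|_5 = 10 ⇒ 9
(2) 9|_5 = 5 + 4 ↦ 6 + 4|_6 = 10 ⇒ 9
(3) 9|_6 = 6 + 3 ↦ 7 + 3|_7 = 10 ⇒ 9
(4) 9|_7 = 7 + 2 ↦ 8 + 2|_8 = 10 ⇒ 9
(5) 9|_8 = 8 + 1 ↦ 9 + 1|_9 = 10 ⇒ 9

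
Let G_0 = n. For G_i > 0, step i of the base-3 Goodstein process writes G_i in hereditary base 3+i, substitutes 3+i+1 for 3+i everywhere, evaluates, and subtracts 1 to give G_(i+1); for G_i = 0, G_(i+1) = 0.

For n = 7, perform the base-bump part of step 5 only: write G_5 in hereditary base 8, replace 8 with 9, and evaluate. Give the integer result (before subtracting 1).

10

base 3: 7 = 2·3 + 1; at 4: 2·4 + 1 = 9; next = 8
base 4: 8 = 2·4; at 5: 2·5 = 10; next = 9
base 5: 9 = 5 + 4; at 6: 6 + 4 = 10; next = 9
base 6: 9 = 6 + 3; at 7: 7 + 3 = 10; next = 9
base 7: 9 = 7 + 2; at 8: 8 + 2 = 10; next = 9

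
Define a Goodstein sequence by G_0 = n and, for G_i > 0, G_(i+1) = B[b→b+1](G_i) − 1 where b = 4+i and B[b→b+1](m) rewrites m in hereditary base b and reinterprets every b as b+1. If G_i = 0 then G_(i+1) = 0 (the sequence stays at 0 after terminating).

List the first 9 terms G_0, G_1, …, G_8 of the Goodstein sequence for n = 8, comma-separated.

G_0 = 8. HB_4(8) = 2·4. Bump = 10. G_1 = 9.
G_1 = 9. HB_5(9) = 5 + 4. Bump = 10. G_2 = 9.
G_2 = 9. HB_6(9) = 6 + 3. Bump = 10. G_3 = 9.
G_3 = 9. HB_7(9) = 7 + 2. Bump = 10. G_4 = 9.
G_4 = 9. HB_8(9) = 8 + 1. Bump = 10. G_5 = 9.
G_5 = 9. HB_9(9) = 9. Bump = 10. G_6 = 9.
G_6 = 9. HB_10(9) = 9. Bump = 9. G_7 = 8.
G_7 = 8. HB_11(8) = 8. Bump = 8. G_8 = 7.

8, 9, 9, 9, 9, 9, 9, 8, 7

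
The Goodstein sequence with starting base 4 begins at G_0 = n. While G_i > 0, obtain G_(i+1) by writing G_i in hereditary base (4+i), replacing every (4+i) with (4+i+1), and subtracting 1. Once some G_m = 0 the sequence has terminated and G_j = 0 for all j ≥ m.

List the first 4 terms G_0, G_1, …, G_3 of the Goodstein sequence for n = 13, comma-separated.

13, 15, 17, 18

13 —HB4→ 3·4 + 1 —bump→ 3·5 + 1 = 16 —(−1)→ 15
15 —HB5→ 3·5 —bump→ 3·6 = 18 —(−1)→ 17
17 —HB6→ 2·6 + 5 —bump→ 2·7 + 5 = 19 —(−1)→ 18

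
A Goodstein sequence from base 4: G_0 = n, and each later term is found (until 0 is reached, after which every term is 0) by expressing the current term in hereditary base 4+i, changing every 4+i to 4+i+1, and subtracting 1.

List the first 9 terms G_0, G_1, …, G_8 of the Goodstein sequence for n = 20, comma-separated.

[0] 20 ≡ 4^2 + 4 (base 4). Lift 5: 30. −1: 29.
[1] 29 ≡ 5^2 + 4 (base 5). Lift 6: 40. −1: 39.
[2] 39 ≡ 6^2 + 3 (base 6). Lift 7: 52. −1: 51.
[3] 51 ≡ 7^2 + 2 (base 7). Lift 8: 66. −1: 65.
[4] 65 ≡ 8^2 + 1 (base 8). Lift 9: 82. −1: 81.
[5] 81 ≡ 9^2 (base 9). Lift 10: 100. −1: 99.
[6] 99 ≡ 9·10 + 9 (base 10). Lift 11: 108. −1: 107.
[7] 107 ≡ 9·11 + 8 (base 11). Lift 12: 116. −1: 115.

20, 29, 39, 51, 65, 81, 99, 107, 115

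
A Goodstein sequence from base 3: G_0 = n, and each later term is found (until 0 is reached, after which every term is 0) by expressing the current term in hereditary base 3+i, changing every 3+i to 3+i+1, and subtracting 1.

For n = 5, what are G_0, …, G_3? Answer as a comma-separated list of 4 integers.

5, 5, 5, 5

G_0=5  [base 3] 3 + 2  →[3↦4]→  4 + 2 = 6  −1 ⇒ G_1=5
G_1=5  [base 4] 4 + 1  →[4↦5]→  5 + 1 = 6  −1 ⇒ G_2=5
G_2=5  [base 5] 5  →[5↦6]→  6 = 6  −1 ⇒ G_3=5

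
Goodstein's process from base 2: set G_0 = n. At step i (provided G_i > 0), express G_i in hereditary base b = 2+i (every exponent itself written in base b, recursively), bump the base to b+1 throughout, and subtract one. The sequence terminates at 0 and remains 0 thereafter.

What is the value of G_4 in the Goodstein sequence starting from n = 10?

279935

10 —HB2→ 2^(2 + 1) + 2 —bump→ 3^(3 + 1) + 3 = 84 —(−1)→ 83
83 —HB3→ 3^(3 + 1) + 2 —bump→ 4^(4 + 1) + 2 = 1026 —(−1)→ 1025
1025 —HB4→ 4^(4 + 1) + 1 —bump→ 5^(5 + 1) + 1 = 15626 —(−1)→ 15625
15625 —HB5→ 5^(5 + 1) —bump→ 6^(6 + 1) = 279936 —(−1)→ 279935
279935 —HB6→ 5·6^6 + 5·6^5 + 5·6^4 + 5·6^3 + 5·6^2 + 5·6 + 5 —bump→ 5·7^7 + 5·7^5 + 5·7^4 + 5·7^3 + 5·7^2 + 5·7 + 5 = 4215755 —(−1)→ 4215754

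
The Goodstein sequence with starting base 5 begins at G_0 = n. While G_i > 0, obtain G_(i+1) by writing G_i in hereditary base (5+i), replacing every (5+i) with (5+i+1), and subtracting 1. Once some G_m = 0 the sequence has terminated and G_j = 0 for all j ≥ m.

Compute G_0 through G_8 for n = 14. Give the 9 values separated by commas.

G_0 = 14. HB_5(14) = 2·5 + 4. Bump = 16. G_1 = 15.
G_1 = 15. HB_6(15) = 2·6 + 3. Bump = 17. G_2 = 16.
G_2 = 16. HB_7(16) = 2·7 + 2. Bump = 18. G_3 = 17.
G_3 = 17. HB_8(17) = 2·8 + 1. Bump = 19. G_4 = 18.
G_4 = 18. HB_9(18) = 2·9. Bump = 20. G_5 = 19.
G_5 = 19. HB_10(19) = 10 + 9. Bump = 20. G_6 = 19.
G_6 = 19. HB_11(19) = 11 + 8. Bump = 20. G_7 = 19.
G_7 = 19. HB_12(19) = 12 + 7. Bump = 20. G_8 = 19.

14, 15, 16, 17, 18, 19, 19, 19, 19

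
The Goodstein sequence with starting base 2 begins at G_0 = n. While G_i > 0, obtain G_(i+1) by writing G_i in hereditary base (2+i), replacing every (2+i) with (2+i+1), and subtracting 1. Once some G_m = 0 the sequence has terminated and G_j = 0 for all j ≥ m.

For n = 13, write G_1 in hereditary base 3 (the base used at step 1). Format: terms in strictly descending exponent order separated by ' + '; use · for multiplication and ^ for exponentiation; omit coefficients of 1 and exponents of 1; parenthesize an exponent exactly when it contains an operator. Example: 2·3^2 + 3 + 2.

G_0 = 13. HB_2(13) = 2^(2 + 1) + 2^2 + 1. Bump = 109. G_1 = 108.
G_1 = 108. HB_3(108) = 3^(3 + 1) + 3^3. Bump = 1280. G_2 = 1279.

3^(3 + 1) + 3^3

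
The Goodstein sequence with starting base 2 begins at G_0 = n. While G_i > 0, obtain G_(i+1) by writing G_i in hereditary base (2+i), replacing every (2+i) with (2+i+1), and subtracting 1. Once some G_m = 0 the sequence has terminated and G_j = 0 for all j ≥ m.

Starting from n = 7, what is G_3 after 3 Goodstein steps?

(0) 7|_2 = 2^2 + 2 + 1 ↦ 3^3 + 3 + 1|_3 = 31 ⇒ 30
(1) 30|_3 = 3^3 + 3 ↦ 4^4 + 4|_4 = 260 ⇒ 259
(2) 259|_4 = 4^4 + 3 ↦ 5^5 + 3|_5 = 3128 ⇒ 3127
(3) 3127|_5 = 5^5 + 2 ↦ 6^6 + 2|_6 = 46658 ⇒ 46657

3127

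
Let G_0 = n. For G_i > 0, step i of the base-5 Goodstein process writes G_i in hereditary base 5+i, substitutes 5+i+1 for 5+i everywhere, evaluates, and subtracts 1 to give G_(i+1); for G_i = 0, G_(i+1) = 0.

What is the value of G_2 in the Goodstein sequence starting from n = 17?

[0] 17 ≡ 3·5 + 2 (base 5). Lift 6: 20. −1: 19.
[1] 19 ≡ 3·6 + 1 (base 6). Lift 7: 22. −1: 21.
[2] 21 ≡ 3·7 (base 7). Lift 8: 24. −1: 23.

21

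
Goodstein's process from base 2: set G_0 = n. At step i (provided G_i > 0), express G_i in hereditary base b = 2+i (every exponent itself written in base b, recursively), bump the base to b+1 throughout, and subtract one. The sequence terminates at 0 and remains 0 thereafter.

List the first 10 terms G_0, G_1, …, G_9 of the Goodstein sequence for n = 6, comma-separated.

6, 29, 257, 3125, 46655, 98039, 187243, 332147, 555551, 885775

i=0: 6 = 2^2 + 2 (b=2); 2→3: 3^3 + 3 = 30; 30−1 = 29
i=1: 29 = 3^3 + 2 (b=3); 3→4: 4^4 + 2 = 258; 258−1 = 257
i=2: 257 = 4^4 + 1 (b=4); 4→5: 5^5 + 1 = 3126; 3126−1 = 3125
i=3: 3125 = 5^5 (b=5); 5→6: 6^6 = 46656; 46656−1 = 46655
i=4: 46655 = 5·6^5 + 5·6^4 + 5·6^3 + 5·6^2 + 5·6 + 5 (b=6); 6→7: 5·7^5 + 5·7^4 + 5·7^3 + 5·7^2 + 5·7 + 5 = 98040; 98040−1 = 98039
i=5: 98039 = 5·7^5 + 5·7^4 + 5·7^3 + 5·7^2 + 5·7 + 4 (b=7); 7→8: 5·8^5 + 5·8^4 + 5·8^3 + 5·8^2 + 5·8 + 4 = 187244; 187244−1 = 187243
i=6: 187243 = 5·8^5 + 5·8^4 + 5·8^3 + 5·8^2 + 5·8 + 3 (b=8); 8→9: 5·9^5 + 5·9^4 + 5·9^3 + 5·9^2 + 5·9 + 3 = 332148; 332148−1 = 332147
i=7: 332147 = 5·9^5 + 5·9^4 + 5·9^3 + 5·9^2 + 5·9 + 2 (b=9); 9→10: 5·10^5 + 5·10^4 + 5·10^3 + 5·10^2 + 5·10 + 2 = 555552; 555552−1 = 555551
i=8: 555551 = 5·10^5 + 5·10^4 + 5·10^3 + 5·10^2 + 5·10 + 1 (b=10); 10→11: 5·11^5 + 5·11^4 + 5·11^3 + 5·11^2 + 5·11 + 1 = 885776; 885776−1 = 885775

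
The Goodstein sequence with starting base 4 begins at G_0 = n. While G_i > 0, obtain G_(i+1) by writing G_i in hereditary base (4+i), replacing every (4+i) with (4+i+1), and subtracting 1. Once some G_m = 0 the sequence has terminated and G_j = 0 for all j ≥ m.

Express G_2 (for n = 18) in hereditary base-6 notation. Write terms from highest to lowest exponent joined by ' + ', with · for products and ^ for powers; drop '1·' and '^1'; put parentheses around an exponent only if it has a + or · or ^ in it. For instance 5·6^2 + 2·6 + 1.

6^2

18 —HB4→ 4^2 + 2 —bump→ 5^2 + 2 = 27 —(−1)→ 26
26 —HB5→ 5^2 + 1 —bump→ 6^2 + 1 = 37 —(−1)→ 36
36 —HB6→ 6^2 —bump→ 7^2 = 49 —(−1)→ 48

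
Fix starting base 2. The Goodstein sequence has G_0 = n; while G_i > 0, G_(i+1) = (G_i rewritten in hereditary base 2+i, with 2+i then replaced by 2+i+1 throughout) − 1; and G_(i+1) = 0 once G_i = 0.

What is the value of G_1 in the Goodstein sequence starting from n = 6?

i=0: 6 = 2^2 + 2 (b=2); 2→3: 3^3 + 3 = 30; 30−1 = 29
i=1: 29 = 3^3 + 2 (b=3); 3→4: 4^4 + 2 = 258; 258−1 = 257

29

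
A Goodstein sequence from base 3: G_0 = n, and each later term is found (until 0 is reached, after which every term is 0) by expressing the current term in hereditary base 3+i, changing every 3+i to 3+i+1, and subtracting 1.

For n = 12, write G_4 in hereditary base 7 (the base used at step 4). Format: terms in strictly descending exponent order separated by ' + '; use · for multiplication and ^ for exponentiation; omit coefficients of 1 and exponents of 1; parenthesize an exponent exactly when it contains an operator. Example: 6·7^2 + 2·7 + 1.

i=0: 12 = 3^2 + 3 (b=3); 3→4: 4^2 + 4 = 20; 20−1 = 19
i=1: 19 = 4^2 + 3 (b=4); 4→5: 5^2 + 3 = 28; 28−1 = 27
i=2: 27 = 5^2 + 2 (b=5); 5→6: 6^2 + 2 = 38; 38−1 = 37
i=3: 37 = 6^2 + 1 (b=6); 6→7: 7^2 + 1 = 50; 50−1 = 49

7^2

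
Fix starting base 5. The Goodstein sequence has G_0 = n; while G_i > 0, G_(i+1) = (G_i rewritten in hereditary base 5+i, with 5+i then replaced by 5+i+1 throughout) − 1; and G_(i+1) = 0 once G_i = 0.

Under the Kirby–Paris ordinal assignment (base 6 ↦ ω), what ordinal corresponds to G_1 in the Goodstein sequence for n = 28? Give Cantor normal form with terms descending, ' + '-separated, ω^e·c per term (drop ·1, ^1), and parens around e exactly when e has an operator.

G_0 = 28. HB_5(28) = 5^2 + 3. Bump = 39. G_1 = 38.
G_1 = 38. HB_6(38) = 6^2 + 2. Bump = 51. G_2 = 50.

ω^2 + 2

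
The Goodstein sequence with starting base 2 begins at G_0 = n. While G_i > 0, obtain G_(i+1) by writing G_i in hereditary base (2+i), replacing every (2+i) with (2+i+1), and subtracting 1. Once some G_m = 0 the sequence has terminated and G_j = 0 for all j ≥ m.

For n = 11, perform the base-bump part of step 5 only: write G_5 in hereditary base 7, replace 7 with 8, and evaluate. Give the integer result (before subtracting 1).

(0) 11|_2 = 2^(2 + 1) + 2 + 1 ↦ 3^(3 + 1) + 3 + 1|_3 = 85 ⇒ 84
(1) 84|_3 = 3^(3 + 1) + 3 ↦ 4^(4 + 1) + 4|_4 = 1028 ⇒ 1027
(2) 1027|_4 = 4^(4 + 1) + 3 ↦ 5^(5 + 1) + 3|_5 = 15628 ⇒ 15627
(3) 15627|_5 = 5^(5 + 1) + 2 ↦ 6^(6 + 1) + 2|_6 = 279938 ⇒ 279937
(4) 279937|_6 = 6^(6 + 1) + 1 ↦ 7^(7 + 1) + 1|_7 = 5764802 ⇒ 5764801
(5) 5764801|_7 = 7^(7 + 1) ↦ 8^(8 + 1)|_8 = 134217728 ⇒ 134217727

134217728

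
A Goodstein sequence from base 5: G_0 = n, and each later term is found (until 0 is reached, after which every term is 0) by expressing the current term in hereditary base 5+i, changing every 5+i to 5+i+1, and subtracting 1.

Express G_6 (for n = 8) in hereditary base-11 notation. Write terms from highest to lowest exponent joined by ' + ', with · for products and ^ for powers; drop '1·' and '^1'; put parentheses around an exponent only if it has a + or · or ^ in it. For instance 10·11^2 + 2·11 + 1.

6

(0) 8|_5 = 5 + 3 ↦ 6 + 3|_6 = 9 ⇒ 8
(1) 8|_6 = 6 + 2 ↦ 7 + 2|_7 = 9 ⇒ 8
(2) 8|_7 = 7 + 1 ↦ 8 + 1|_8 = 9 ⇒ 8
(3) 8|_8 = 8 ↦ 9|_9 = 9 ⇒ 8
(4) 8|_9 = 8 ↦ 8|_10 = 8 ⇒ 7
(5) 7|_10 = 7 ↦ 7|_11 = 7 ⇒ 6
(6) 6|_11 = 6 ↦ 6|_12 = 6 ⇒ 5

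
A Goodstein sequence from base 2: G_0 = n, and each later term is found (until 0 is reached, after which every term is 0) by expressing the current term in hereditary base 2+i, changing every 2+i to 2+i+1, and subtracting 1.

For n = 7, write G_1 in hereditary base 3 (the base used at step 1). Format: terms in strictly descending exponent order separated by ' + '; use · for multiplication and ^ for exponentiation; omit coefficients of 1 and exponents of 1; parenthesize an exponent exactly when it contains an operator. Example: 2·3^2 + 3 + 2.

3^3 + 3

G_0 = 7. HB_2(7) = 2^2 + 2 + 1. Bump = 31. G_1 = 30.
G_1 = 30. HB_3(30) = 3^3 + 3. Bump = 260. G_2 = 259.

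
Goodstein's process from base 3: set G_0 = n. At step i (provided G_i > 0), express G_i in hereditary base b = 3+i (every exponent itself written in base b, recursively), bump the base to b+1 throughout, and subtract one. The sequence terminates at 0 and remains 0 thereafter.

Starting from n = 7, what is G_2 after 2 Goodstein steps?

9

step 0: 7 = 2·3 + 1; sub 4 for 3: 2·4 + 1; = 9; G_1 = 9−1 = 8
step 1: 8 = 2·4; sub 5 for 4: 2·5; = 10; G_2 = 10−1 = 9
step 2: 9 = 5 + 4; sub 6 for 5: 6 + 4; = 10; G_3 = 10−1 = 9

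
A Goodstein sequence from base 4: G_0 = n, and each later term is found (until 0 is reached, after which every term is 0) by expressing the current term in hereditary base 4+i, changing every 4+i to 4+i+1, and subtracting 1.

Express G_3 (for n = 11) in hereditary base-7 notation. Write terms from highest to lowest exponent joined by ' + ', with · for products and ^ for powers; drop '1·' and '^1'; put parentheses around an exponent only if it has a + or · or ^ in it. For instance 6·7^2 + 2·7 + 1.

2·7

[0] 11 ≡ 2·4 + 3 (base 4). Lift 5: 13. −1: 12.
[1] 12 ≡ 2·5 + 2 (base 5). Lift 6: 14. −1: 13.
[2] 13 ≡ 2·6 + 1 (base 6). Lift 7: 15. −1: 14.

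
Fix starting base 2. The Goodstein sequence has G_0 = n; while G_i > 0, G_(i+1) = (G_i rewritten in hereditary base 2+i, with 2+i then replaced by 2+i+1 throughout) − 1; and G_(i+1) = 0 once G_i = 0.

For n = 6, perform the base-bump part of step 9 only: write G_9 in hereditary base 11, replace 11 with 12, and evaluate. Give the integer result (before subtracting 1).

1357260

G_0=6  [base 2] 2^2 + 2  →[2↦3]→  3^3 + 3 = 30  −1 ⇒ G_1=29
G_1=29  [base 3] 3^3 + 2  →[3↦4]→  4^4 + 2 = 258  −1 ⇒ G_2=257
G_2=257  [base 4] 4^4 + 1  →[4↦5]→  5^5 + 1 = 3126  −1 ⇒ G_3=3125
G_3=3125  [base 5] 5^5  →[5↦6]→  6^6 = 46656  −1 ⇒ G_4=46655
G_4=46655  [base 6] 5·6^5 + 5·6^4 + 5·6^3 + 5·6^2 + 5·6 + 5  →[6↦7]→  5·7^5 + 5·7^4 + 5·7^3 + 5·7^2 + 5·7 + 5 = 98040  −1 ⇒ G_5=98039
G_5=98039  [base 7] 5·7^5 + 5·7^4 + 5·7^3 + 5·7^2 + 5·7 + 4  →[7↦8]→  5·8^5 + 5·8^4 + 5·8^3 + 5·8^2 + 5·8 + 4 = 187244  −1 ⇒ G_6=187243
G_6=187243  [base 8] 5·8^5 + 5·8^4 + 5·8^3 + 5·8^2 + 5·8 + 3  →[8↦9]→  5·9^5 + 5·9^4 + 5·9^3 + 5·9^2 + 5·9 + 3 = 332148  −1 ⇒ G_7=332147
G_7=332147  [base 9] 5·9^5 + 5·9^4 + 5·9^3 + 5·9^2 + 5·9 + 2  →[9↦10]→  5·10^5 + 5·10^4 + 5·10^3 + 5·10^2 + 5·10 + 2 = 555552  −1 ⇒ G_8=555551
G_8=555551  [base 10] 5·10^5 + 5·10^4 + 5·10^3 + 5·10^2 + 5·10 + 1  →[10↦11]→  5·11^5 + 5·11^4 + 5·11^3 + 5·11^2 + 5·11 + 1 = 885776  −1 ⇒ G_9=885775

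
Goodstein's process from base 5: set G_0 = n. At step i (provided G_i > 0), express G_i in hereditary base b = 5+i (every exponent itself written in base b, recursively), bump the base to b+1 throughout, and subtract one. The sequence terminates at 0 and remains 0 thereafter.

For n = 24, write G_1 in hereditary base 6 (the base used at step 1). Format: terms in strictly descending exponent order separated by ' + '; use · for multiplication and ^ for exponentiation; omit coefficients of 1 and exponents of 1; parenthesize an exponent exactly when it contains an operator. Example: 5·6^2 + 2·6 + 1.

4·6 + 3

24 —HB5→ 4·5 + 4 —bump→ 4·6 + 4 = 28 —(−1)→ 27
27 —HB6→ 4·6 + 3 —bump→ 4·7 + 3 = 31 —(−1)→ 30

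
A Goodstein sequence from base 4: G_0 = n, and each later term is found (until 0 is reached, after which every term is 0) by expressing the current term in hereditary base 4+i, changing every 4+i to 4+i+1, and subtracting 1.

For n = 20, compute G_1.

step 0: 20 = 4^2 + 4; sub 5 for 4: 5^2 + 5; = 30; G_1 = 30−1 = 29
step 1: 29 = 5^2 + 4; sub 6 for 5: 6^2 + 4; = 40; G_2 = 40−1 = 39

29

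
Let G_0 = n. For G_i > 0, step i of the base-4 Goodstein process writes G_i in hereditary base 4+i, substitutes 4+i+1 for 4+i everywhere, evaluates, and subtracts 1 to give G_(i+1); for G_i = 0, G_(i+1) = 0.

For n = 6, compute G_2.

base 4: 6 = 4 + 2; at 5: 5 + 2 = 7; next = 6
base 5: 6 = 5 + 1; at 6: 6 + 1 = 7; next = 6
base 6: 6 = 6; at 7: 7 = 7; next = 6

6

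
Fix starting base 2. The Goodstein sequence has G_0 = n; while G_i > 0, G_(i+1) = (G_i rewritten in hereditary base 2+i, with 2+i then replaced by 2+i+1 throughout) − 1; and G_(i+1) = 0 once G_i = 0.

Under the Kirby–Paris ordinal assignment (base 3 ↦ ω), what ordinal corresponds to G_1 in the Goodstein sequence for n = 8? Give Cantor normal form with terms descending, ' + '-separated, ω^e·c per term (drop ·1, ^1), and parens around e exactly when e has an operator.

ω^ω·2 + ω^2·2 + ω·2 + 2

base 2: 8 = 2^(2 + 1); at 3: 3^(3 + 1) = 81; next = 80
base 3: 80 = 2·3^3 + 2·3^2 + 2·3 + 2; at 4: 2·4^4 + 2·4^2 + 2·4 + 2 = 554; next = 553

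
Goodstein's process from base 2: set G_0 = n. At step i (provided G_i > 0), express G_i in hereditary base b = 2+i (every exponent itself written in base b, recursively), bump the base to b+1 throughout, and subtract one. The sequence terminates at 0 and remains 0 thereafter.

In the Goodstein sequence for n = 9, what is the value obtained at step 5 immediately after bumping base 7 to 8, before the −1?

G_0 = 9. HB_2(9) = 2^(2 + 1) + 1. Bump = 82. G_1 = 81.
G_1 = 81. HB_3(81) = 3^(3 + 1). Bump = 1024. G_2 = 1023.
G_2 = 1023. HB_4(1023) = 3·4^4 + 3·4^3 + 3·4^2 + 3·4 + 3. Bump = 9843. G_3 = 9842.
G_3 = 9842. HB_5(9842) = 3·5^5 + 3·5^3 + 3·5^2 + 3·5 + 2. Bump = 140744. G_4 = 140743.
G_4 = 140743. HB_6(140743) = 3·6^6 + 3·6^3 + 3·6^2 + 3·6 + 1. Bump = 2471827. G_5 = 2471826.
G_5 = 2471826. HB_7(2471826) = 3·7^7 + 3·7^3 + 3·7^2 + 3·7. Bump = 50333400. G_6 = 50333399.

50333400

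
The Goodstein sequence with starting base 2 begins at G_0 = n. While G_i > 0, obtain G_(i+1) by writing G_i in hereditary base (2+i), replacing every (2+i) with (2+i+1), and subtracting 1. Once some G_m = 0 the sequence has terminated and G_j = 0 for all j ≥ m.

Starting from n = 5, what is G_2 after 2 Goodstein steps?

255

[0] 5 ≡ 2^2 + 1 (base 2). Lift 3: 28. −1: 27.
[1] 27 ≡ 3^3 (base 3). Lift 4: 256. −1: 255.
[2] 255 ≡ 3·4^3 + 3·4^2 + 3·4 + 3 (base 4). Lift 5: 468. −1: 467.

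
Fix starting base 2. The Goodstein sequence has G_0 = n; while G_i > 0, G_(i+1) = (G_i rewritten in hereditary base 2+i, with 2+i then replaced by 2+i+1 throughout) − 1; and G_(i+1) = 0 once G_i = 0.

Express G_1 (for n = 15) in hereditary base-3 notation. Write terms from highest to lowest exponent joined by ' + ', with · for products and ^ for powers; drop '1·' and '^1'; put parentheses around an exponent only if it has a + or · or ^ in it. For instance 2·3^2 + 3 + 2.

G_0 = 15. HB_2(15) = 2^(2 + 1) + 2^2 + 2 + 1. Bump = 112. G_1 = 111.
G_1 = 111. HB_3(111) = 3^(3 + 1) + 3^3 + 3. Bump = 1284. G_2 = 1283.

3^(3 + 1) + 3^3 + 3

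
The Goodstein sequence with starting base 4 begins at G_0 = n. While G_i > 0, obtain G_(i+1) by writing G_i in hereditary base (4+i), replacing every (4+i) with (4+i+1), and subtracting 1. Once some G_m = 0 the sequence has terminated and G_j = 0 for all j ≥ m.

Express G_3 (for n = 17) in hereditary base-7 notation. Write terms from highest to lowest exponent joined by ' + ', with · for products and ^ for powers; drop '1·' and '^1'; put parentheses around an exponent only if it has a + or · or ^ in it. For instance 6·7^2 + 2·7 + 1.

5·7 + 4

17 —HB4→ 4^2 + 1 —bump→ 5^2 + 1 = 26 —(−1)→ 25
25 —HB5→ 5^2 —bump→ 6^2 = 36 —(−1)→ 35
35 —HB6→ 5·6 + 5 —bump→ 5·7 + 5 = 40 —(−1)→ 39
39 —HB7→ 5·7 + 4 —bump→ 5·8 + 4 = 44 —(−1)→ 43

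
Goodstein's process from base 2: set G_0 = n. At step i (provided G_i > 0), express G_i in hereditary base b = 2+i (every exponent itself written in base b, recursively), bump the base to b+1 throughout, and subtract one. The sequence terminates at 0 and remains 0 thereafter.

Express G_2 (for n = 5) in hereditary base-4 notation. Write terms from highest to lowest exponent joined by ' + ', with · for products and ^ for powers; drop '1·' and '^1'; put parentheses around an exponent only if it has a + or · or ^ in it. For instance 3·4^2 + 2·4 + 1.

base 2: 5 = 2^2 + 1; at 3: 3^3 + 1 = 28; next = 27
base 3: 27 = 3^3; at 4: 4^4 = 256; next = 255
base 4: 255 = 3·4^3 + 3·4^2 + 3·4 + 3; at 5: 3·5^3 + 3·5^2 + 3·5 + 3 = 468; next = 467

3·4^3 + 3·4^2 + 3·4 + 3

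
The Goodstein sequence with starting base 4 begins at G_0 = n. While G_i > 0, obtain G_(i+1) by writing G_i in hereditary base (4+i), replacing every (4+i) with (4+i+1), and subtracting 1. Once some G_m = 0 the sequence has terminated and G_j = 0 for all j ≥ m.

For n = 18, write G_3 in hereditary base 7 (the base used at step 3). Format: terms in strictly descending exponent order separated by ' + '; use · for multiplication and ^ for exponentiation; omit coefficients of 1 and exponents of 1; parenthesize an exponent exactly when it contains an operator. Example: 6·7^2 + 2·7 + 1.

6·7 + 6

[0] 18 ≡ 4^2 + 2 (base 4). Lift 5: 27. −1: 26.
[1] 26 ≡ 5^2 + 1 (base 5). Lift 6: 37. −1: 36.
[2] 36 ≡ 6^2 (base 6). Lift 7: 49. −1: 48.
[3] 48 ≡ 6·7 + 6 (base 7). Lift 8: 54. −1: 53.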